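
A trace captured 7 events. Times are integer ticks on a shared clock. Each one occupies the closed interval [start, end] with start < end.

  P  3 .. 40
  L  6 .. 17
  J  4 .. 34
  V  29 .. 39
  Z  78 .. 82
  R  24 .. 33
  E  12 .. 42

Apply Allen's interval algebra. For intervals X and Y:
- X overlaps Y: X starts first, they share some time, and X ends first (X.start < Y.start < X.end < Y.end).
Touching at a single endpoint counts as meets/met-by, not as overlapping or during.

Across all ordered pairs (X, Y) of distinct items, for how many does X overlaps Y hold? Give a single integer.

Checking all 42 ordered pairs for relation 'overlaps'; matching pairs in alphabetical order:
(J, E): J overlaps E ✓
(J, V): J overlaps V ✓
(L, E): L overlaps E ✓
(P, E): P overlaps E ✓
(R, V): R overlaps V ✓
Count: 5.

5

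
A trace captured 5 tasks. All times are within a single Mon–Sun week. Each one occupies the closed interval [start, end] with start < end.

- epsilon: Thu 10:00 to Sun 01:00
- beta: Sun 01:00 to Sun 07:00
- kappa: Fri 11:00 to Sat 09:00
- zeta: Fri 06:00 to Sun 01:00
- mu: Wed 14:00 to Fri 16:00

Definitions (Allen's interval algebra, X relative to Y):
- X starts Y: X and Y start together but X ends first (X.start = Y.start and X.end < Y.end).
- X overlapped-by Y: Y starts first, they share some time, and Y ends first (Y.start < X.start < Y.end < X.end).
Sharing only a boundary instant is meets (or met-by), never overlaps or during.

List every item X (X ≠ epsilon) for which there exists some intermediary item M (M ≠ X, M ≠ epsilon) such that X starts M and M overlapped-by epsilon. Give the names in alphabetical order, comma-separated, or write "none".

none

Target epsilon = [Thu 10:00, Sun 01:00].
Intermediaries M with M overlapped-by epsilon: none.
Union: none.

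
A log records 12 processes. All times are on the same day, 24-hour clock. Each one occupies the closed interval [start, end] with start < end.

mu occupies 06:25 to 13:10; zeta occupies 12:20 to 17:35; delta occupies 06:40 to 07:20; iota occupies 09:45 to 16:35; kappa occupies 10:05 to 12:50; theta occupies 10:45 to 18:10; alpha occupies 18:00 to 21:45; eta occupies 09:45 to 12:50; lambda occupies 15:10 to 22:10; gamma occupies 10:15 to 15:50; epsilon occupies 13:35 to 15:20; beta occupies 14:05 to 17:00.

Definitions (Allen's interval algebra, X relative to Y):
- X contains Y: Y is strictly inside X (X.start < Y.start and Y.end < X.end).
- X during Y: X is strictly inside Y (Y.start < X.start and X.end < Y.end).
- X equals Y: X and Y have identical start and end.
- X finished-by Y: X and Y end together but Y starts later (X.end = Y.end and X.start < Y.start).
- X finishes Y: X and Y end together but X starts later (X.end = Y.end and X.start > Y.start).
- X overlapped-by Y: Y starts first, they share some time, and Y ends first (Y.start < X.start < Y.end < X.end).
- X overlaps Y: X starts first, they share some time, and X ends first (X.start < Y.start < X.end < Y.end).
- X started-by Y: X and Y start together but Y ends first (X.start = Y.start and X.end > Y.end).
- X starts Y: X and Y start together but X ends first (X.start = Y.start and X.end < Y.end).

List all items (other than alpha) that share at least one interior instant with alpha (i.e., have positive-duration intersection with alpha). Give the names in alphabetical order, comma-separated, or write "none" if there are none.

Target alpha = [18:00, 21:45].
beta [14:05, 17:00] → before → no.
delta [06:40, 07:20] → before → no.
epsilon [13:35, 15:20] → before → no.
eta [09:45, 12:50] → before → no.
gamma [10:15, 15:50] → before → no.
iota [09:45, 16:35] → before → no.
kappa [10:05, 12:50] → before → no.
lambda [15:10, 22:10] → contains → yes.
mu [06:25, 13:10] → before → no.
theta [10:45, 18:10] → overlaps → yes.
zeta [12:20, 17:35] → before → no.
Result: lambda, theta.

lambda, theta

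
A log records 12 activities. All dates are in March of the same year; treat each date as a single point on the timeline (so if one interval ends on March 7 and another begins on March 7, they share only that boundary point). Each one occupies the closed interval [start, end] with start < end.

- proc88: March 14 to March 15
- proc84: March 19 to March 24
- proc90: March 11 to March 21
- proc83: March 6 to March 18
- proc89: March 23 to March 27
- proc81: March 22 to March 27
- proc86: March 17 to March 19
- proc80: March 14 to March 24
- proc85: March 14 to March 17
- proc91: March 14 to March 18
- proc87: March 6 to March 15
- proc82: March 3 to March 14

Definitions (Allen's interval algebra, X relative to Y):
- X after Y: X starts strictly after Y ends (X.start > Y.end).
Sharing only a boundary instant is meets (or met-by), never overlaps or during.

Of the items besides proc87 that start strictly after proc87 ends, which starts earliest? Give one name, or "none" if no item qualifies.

Target proc87 = [March 6, March 15].
proc80 [March 14, March 24] → overlapped-by → excluded.
proc81 [March 22, March 27] → after → candidate.
proc82 [March 3, March 14] → overlaps → excluded.
proc83 [March 6, March 18] → started-by → excluded.
proc84 [March 19, March 24] → after → candidate.
proc85 [March 14, March 17] → overlapped-by → excluded.
proc86 [March 17, March 19] → after → candidate.
proc88 [March 14, March 15] → finishes → excluded.
proc89 [March 23, March 27] → after → candidate.
proc90 [March 11, March 21] → overlapped-by → excluded.
proc91 [March 14, March 18] → overlapped-by → excluded.
Among candidates, earliest start is March 17 → proc86.

proc86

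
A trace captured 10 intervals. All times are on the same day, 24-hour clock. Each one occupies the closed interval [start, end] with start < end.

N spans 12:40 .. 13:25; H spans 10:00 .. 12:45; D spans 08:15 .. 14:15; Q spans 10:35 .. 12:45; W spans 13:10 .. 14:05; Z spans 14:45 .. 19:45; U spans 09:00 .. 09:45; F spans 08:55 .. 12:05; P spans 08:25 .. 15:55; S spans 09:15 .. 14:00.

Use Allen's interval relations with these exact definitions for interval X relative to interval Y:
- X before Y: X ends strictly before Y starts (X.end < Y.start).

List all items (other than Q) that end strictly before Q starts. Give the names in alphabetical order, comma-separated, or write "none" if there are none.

Target Q = [10:35, 12:45].
D [08:15, 14:15] → contains → no.
F [08:55, 12:05] → overlaps → no.
H [10:00, 12:45] → finished-by → no.
N [12:40, 13:25] → overlapped-by → no.
P [08:25, 15:55] → contains → no.
S [09:15, 14:00] → contains → no.
U [09:00, 09:45] → before → yes.
W [13:10, 14:05] → after → no.
Z [14:45, 19:45] → after → no.
Result: U.

U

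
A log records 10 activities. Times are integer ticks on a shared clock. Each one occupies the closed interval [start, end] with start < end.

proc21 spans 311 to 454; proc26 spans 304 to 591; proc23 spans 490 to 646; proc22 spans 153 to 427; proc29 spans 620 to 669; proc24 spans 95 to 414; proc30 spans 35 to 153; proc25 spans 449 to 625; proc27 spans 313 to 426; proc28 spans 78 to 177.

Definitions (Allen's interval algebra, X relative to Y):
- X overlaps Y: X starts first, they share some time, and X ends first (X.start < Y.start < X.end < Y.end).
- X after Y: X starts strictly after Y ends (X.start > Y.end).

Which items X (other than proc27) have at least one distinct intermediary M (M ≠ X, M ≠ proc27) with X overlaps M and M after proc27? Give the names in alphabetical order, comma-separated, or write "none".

proc21, proc23, proc25, proc26

Target proc27 = [313, 426].
Intermediaries M with M after proc27: proc23, proc25, proc29.
Via proc23 — items with X overlaps proc23: proc25, proc26.
Via proc25 — items with X overlaps proc25: proc21, proc26.
Via proc29 — items with X overlaps proc29: proc23, proc25.
Union: proc21, proc23, proc25, proc26.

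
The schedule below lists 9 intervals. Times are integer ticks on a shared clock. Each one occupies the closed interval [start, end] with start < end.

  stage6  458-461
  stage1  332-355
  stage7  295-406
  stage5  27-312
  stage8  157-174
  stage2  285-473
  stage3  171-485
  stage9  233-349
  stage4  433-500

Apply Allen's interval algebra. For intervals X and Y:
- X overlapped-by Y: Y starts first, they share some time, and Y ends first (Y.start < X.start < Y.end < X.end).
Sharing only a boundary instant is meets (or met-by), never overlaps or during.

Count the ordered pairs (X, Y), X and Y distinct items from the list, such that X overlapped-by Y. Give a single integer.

Checking all 72 ordered pairs for relation 'overlapped-by'; matching pairs in alphabetical order:
(stage1, stage9): stage1 overlapped-by stage9 ✓
(stage2, stage5): stage2 overlapped-by stage5 ✓
(stage2, stage9): stage2 overlapped-by stage9 ✓
(stage3, stage5): stage3 overlapped-by stage5 ✓
(stage3, stage8): stage3 overlapped-by stage8 ✓
(stage4, stage2): stage4 overlapped-by stage2 ✓
(stage4, stage3): stage4 overlapped-by stage3 ✓
(stage7, stage5): stage7 overlapped-by stage5 ✓
(stage7, stage9): stage7 overlapped-by stage9 ✓
(stage9, stage5): stage9 overlapped-by stage5 ✓
Count: 10.

10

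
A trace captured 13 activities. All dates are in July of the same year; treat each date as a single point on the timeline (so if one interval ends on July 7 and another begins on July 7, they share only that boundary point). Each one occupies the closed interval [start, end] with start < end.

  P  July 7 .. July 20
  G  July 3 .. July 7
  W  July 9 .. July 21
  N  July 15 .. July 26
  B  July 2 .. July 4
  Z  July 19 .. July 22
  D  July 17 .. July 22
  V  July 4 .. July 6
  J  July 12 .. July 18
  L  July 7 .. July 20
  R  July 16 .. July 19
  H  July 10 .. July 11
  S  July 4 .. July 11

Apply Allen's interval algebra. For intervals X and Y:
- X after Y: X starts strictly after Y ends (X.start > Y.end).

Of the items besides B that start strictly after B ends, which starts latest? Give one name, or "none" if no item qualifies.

Target B = [July 2, July 4].
D [July 17, July 22] → after → candidate.
G [July 3, July 7] → overlapped-by → excluded.
H [July 10, July 11] → after → candidate.
J [July 12, July 18] → after → candidate.
L [July 7, July 20] → after → candidate.
N [July 15, July 26] → after → candidate.
P [July 7, July 20] → after → candidate.
R [July 16, July 19] → after → candidate.
S [July 4, July 11] → met-by → excluded.
V [July 4, July 6] → met-by → excluded.
W [July 9, July 21] → after → candidate.
Z [July 19, July 22] → after → candidate.
Among candidates, latest start is July 19 → Z.

Z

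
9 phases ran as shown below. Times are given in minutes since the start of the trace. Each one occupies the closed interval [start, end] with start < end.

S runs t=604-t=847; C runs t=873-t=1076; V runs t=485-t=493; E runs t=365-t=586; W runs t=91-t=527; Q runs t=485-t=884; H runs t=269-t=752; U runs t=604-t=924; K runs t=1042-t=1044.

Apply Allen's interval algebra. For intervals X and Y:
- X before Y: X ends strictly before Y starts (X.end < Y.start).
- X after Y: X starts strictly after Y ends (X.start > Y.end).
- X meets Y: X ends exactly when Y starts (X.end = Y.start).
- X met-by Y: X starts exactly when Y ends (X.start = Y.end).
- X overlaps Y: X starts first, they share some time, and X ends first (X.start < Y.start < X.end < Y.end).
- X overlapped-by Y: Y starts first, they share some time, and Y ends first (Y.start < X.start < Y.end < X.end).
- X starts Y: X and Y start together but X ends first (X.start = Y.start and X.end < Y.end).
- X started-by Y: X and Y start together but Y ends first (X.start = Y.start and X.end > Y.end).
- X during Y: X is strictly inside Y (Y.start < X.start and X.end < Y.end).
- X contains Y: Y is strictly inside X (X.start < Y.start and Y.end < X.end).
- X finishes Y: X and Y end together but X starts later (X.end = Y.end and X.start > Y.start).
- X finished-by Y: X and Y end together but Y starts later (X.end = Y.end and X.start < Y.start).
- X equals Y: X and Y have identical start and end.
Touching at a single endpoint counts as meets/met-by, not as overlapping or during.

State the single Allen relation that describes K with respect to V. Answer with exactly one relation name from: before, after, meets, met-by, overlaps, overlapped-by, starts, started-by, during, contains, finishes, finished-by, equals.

after

K = [t=1042, t=1044]; V = [t=485, t=493].
Compare endpoints: K.start > V.start, K.start > V.end, K.end > V.start, K.end > V.end.
That pattern is 'after'.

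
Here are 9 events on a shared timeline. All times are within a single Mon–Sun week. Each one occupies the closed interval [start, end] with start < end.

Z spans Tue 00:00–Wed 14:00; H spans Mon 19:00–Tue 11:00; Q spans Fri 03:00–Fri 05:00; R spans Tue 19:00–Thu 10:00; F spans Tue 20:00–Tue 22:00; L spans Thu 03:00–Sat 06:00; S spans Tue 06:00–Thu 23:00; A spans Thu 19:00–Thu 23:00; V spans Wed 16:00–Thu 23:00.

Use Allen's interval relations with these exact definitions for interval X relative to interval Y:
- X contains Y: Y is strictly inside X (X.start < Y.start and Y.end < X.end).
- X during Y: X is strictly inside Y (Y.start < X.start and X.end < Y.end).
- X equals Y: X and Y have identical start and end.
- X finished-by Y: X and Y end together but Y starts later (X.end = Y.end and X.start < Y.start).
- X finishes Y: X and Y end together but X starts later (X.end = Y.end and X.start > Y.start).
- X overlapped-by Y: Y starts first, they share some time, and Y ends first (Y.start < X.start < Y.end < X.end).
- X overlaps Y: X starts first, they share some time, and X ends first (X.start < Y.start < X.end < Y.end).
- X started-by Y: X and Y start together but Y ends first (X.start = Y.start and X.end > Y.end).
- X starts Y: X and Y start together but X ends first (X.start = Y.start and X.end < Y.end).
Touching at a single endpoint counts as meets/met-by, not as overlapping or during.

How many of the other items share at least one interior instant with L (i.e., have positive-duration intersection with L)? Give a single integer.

5

Target L = [Thu 03:00, Sat 06:00].
A [Thu 19:00, Thu 23:00] → during → counts.
F [Tue 20:00, Tue 22:00] → before → no.
H [Mon 19:00, Tue 11:00] → before → no.
Q [Fri 03:00, Fri 05:00] → during → counts.
R [Tue 19:00, Thu 10:00] → overlaps → counts.
S [Tue 06:00, Thu 23:00] → overlaps → counts.
V [Wed 16:00, Thu 23:00] → overlaps → counts.
Z [Tue 00:00, Wed 14:00] → before → no.
Total: 5.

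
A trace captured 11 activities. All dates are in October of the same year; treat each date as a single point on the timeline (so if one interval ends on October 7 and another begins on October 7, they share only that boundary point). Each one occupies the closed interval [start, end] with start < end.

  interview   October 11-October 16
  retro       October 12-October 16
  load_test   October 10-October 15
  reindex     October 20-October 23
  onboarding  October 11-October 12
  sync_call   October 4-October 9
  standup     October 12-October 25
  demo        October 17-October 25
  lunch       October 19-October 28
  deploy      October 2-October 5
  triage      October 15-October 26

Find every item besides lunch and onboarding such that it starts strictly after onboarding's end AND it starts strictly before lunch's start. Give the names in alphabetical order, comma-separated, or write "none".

Conditions: its start is strictly after onboarding's end (X.start > October 12) AND its start is strictly before lunch's start (X.start < October 19).
demo: start October 17 > October 12? ✓; start October 17 < October 19? ✓ → yes.
deploy: start October 2 > October 12? ✗; start October 2 < October 19? ✓ → no.
interview: start October 11 > October 12? ✗; start October 11 < October 19? ✓ → no.
load_test: start October 10 > October 12? ✗; start October 10 < October 19? ✓ → no.
reindex: start October 20 > October 12? ✓; start October 20 < October 19? ✗ → no.
retro: start October 12 > October 12? ✗; start October 12 < October 19? ✓ → no.
standup: start October 12 > October 12? ✗; start October 12 < October 19? ✓ → no.
sync_call: start October 4 > October 12? ✗; start October 4 < October 19? ✓ → no.
triage: start October 15 > October 12? ✓; start October 15 < October 19? ✓ → yes.
Result: demo, triage.

demo, triage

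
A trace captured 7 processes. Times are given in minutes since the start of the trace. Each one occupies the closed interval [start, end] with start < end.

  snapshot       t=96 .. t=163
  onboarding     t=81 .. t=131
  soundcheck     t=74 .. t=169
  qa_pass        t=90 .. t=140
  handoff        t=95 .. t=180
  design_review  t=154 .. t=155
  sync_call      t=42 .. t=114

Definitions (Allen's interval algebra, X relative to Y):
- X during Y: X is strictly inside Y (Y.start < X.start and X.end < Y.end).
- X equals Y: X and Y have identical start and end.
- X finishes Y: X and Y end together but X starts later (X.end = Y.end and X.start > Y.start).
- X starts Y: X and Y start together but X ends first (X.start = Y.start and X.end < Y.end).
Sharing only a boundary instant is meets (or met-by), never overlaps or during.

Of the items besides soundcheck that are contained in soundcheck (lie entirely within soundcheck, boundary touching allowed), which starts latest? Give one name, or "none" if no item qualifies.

design_review

Target soundcheck = [t=74, t=169].
design_review [t=154, t=155] → during → candidate.
handoff [t=95, t=180] → overlapped-by → excluded.
onboarding [t=81, t=131] → during → candidate.
qa_pass [t=90, t=140] → during → candidate.
snapshot [t=96, t=163] → during → candidate.
sync_call [t=42, t=114] → overlaps → excluded.
Among candidates, latest start is t=154 → design_review.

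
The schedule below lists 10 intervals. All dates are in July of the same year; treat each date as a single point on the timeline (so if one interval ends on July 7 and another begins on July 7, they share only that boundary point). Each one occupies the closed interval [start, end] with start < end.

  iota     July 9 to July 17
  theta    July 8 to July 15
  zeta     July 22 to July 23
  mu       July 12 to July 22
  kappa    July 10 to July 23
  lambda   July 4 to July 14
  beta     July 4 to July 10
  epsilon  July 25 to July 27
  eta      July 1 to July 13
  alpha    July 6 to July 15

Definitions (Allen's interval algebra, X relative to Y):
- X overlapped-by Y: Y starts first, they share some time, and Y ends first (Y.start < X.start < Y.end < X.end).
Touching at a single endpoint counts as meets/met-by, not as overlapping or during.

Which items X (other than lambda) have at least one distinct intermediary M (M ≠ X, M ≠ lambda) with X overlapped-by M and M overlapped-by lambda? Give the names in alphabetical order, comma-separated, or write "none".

Target lambda = [July 4, July 14].
Intermediaries M with M overlapped-by lambda: alpha, iota, kappa, mu, theta.
Via alpha — items with X overlapped-by alpha: iota, kappa, mu.
Via iota — items with X overlapped-by iota: kappa, mu.
Via kappa — items with X overlapped-by kappa: none.
Via mu — items with X overlapped-by mu: none.
Via theta — items with X overlapped-by theta: iota, kappa, mu.
Union: iota, kappa, mu.

iota, kappa, mu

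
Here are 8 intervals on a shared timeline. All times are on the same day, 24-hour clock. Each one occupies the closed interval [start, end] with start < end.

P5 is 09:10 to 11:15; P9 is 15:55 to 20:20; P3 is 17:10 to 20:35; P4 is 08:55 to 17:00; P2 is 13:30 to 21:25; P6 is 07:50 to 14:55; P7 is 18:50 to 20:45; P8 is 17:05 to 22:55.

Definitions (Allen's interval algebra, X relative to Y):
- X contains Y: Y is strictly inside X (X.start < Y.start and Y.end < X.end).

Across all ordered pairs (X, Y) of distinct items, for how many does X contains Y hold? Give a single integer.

7

Checking all 56 ordered pairs for relation 'contains'; matching pairs in alphabetical order:
(P2, P3): P2 contains P3 ✓
(P2, P7): P2 contains P7 ✓
(P2, P9): P2 contains P9 ✓
(P4, P5): P4 contains P5 ✓
(P6, P5): P6 contains P5 ✓
(P8, P3): P8 contains P3 ✓
(P8, P7): P8 contains P7 ✓
Count: 7.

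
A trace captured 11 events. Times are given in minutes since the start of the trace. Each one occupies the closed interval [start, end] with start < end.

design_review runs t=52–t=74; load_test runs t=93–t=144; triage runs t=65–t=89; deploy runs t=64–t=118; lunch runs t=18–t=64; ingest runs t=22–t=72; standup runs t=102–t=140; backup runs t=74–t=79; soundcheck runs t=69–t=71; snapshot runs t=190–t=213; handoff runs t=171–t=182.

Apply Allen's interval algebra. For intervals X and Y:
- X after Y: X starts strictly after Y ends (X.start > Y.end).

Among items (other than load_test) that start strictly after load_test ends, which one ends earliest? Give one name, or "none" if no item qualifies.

Target load_test = [t=93, t=144].
backup [t=74, t=79] → before → excluded.
deploy [t=64, t=118] → overlaps → excluded.
design_review [t=52, t=74] → before → excluded.
handoff [t=171, t=182] → after → candidate.
ingest [t=22, t=72] → before → excluded.
lunch [t=18, t=64] → before → excluded.
snapshot [t=190, t=213] → after → candidate.
soundcheck [t=69, t=71] → before → excluded.
standup [t=102, t=140] → during → excluded.
triage [t=65, t=89] → before → excluded.
Among candidates, earliest end is t=182 → handoff.

handoff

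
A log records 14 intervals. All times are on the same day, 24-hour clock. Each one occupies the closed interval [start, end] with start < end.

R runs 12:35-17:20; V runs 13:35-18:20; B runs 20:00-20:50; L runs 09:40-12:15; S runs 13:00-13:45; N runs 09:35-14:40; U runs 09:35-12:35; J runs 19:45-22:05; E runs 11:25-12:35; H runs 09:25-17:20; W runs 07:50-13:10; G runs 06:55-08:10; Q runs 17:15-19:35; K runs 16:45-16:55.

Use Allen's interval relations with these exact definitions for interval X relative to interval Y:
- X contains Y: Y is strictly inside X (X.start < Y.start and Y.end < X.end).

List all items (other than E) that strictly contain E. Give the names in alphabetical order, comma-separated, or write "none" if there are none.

H, N, W

Target E = [11:25, 12:35].
B [20:00, 20:50] → after → no.
G [06:55, 08:10] → before → no.
H [09:25, 17:20] → contains → yes.
J [19:45, 22:05] → after → no.
K [16:45, 16:55] → after → no.
L [09:40, 12:15] → overlaps → no.
N [09:35, 14:40] → contains → yes.
Q [17:15, 19:35] → after → no.
R [12:35, 17:20] → met-by → no.
S [13:00, 13:45] → after → no.
U [09:35, 12:35] → finished-by → no.
V [13:35, 18:20] → after → no.
W [07:50, 13:10] → contains → yes.
Result: H, N, W.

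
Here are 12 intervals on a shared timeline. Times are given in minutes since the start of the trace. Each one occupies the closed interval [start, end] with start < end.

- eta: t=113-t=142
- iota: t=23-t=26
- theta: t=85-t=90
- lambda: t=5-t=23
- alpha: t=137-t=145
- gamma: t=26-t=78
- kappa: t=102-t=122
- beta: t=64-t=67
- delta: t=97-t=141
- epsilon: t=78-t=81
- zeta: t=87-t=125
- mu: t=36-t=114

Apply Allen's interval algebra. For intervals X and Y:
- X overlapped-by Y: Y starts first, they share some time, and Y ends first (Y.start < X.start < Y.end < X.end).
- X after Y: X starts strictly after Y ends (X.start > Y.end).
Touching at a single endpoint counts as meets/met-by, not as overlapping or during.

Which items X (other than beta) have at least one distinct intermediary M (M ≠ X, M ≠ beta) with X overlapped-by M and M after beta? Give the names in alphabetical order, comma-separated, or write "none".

Target beta = [t=64, t=67].
Intermediaries M with M after beta: alpha, delta, epsilon, eta, kappa, theta, zeta.
Via alpha — items with X overlapped-by alpha: none.
Via delta — items with X overlapped-by delta: alpha, eta.
Via epsilon — items with X overlapped-by epsilon: none.
Via eta — items with X overlapped-by eta: alpha.
Via kappa — items with X overlapped-by kappa: eta.
Via theta — items with X overlapped-by theta: zeta.
Via zeta — items with X overlapped-by zeta: delta, eta.
Union: alpha, delta, eta, zeta.

alpha, delta, eta, zeta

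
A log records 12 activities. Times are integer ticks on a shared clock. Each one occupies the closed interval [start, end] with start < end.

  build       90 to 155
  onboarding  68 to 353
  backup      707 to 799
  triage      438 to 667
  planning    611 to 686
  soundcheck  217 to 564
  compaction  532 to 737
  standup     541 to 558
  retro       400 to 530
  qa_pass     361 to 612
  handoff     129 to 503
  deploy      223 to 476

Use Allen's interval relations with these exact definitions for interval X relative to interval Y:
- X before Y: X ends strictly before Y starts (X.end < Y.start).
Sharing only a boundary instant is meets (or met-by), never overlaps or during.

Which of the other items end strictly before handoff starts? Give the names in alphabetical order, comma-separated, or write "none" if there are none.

Target handoff = [129, 503].
backup [707, 799] → after → no.
build [90, 155] → overlaps → no.
compaction [532, 737] → after → no.
deploy [223, 476] → during → no.
onboarding [68, 353] → overlaps → no.
planning [611, 686] → after → no.
qa_pass [361, 612] → overlapped-by → no.
retro [400, 530] → overlapped-by → no.
soundcheck [217, 564] → overlapped-by → no.
standup [541, 558] → after → no.
triage [438, 667] → overlapped-by → no.
Result: none.

none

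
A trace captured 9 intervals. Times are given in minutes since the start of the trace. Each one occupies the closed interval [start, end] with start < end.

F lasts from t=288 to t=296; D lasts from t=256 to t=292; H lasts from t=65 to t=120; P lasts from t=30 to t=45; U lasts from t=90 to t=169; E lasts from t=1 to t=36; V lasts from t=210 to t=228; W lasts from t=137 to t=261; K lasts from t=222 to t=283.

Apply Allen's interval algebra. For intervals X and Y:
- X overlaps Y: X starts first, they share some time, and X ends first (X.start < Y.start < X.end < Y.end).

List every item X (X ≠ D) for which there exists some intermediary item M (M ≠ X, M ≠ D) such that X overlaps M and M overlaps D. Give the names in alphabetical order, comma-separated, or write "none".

Target D = [t=256, t=292].
Intermediaries M with M overlaps D: K, W.
Via K — items with X overlaps K: V, W.
Via W — items with X overlaps W: U.
Union: U, V, W.

U, V, W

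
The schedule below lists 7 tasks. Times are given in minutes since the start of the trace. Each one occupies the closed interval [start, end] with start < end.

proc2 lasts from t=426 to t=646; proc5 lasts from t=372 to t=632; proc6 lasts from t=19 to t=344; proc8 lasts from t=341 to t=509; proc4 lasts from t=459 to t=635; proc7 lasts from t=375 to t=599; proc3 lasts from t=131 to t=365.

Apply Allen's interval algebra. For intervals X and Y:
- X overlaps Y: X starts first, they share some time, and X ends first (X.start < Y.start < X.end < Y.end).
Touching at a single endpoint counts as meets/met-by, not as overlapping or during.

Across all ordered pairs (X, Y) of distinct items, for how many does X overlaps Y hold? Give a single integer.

Checking all 42 ordered pairs for relation 'overlaps'; matching pairs in alphabetical order:
(proc3, proc8): proc3 overlaps proc8 ✓
(proc5, proc2): proc5 overlaps proc2 ✓
(proc5, proc4): proc5 overlaps proc4 ✓
(proc6, proc3): proc6 overlaps proc3 ✓
(proc6, proc8): proc6 overlaps proc8 ✓
(proc7, proc2): proc7 overlaps proc2 ✓
(proc7, proc4): proc7 overlaps proc4 ✓
(proc8, proc2): proc8 overlaps proc2 ✓
(proc8, proc4): proc8 overlaps proc4 ✓
(proc8, proc5): proc8 overlaps proc5 ✓
(proc8, proc7): proc8 overlaps proc7 ✓
Count: 11.

11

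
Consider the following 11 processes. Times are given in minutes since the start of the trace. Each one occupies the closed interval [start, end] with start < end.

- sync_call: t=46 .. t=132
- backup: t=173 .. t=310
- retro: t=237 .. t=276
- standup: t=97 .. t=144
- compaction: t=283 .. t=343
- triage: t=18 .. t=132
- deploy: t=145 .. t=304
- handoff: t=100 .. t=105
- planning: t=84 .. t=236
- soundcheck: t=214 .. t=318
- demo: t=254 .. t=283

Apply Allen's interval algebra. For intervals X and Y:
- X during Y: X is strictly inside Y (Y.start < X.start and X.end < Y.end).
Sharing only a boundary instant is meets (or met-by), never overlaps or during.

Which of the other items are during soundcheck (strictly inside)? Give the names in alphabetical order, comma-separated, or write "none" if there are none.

Target soundcheck = [t=214, t=318].
backup [t=173, t=310] → overlaps → no.
compaction [t=283, t=343] → overlapped-by → no.
demo [t=254, t=283] → during → yes.
deploy [t=145, t=304] → overlaps → no.
handoff [t=100, t=105] → before → no.
planning [t=84, t=236] → overlaps → no.
retro [t=237, t=276] → during → yes.
standup [t=97, t=144] → before → no.
sync_call [t=46, t=132] → before → no.
triage [t=18, t=132] → before → no.
Result: demo, retro.

demo, retro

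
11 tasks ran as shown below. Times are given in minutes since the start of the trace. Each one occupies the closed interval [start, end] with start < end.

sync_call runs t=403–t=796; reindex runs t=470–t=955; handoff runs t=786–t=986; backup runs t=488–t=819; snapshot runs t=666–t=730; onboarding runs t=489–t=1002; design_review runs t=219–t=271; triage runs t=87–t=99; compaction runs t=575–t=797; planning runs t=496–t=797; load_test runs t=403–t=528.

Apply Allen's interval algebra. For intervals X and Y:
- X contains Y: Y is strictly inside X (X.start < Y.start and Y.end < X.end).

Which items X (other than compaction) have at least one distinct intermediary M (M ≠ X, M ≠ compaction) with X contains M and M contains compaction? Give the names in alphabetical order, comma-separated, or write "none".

reindex

Target compaction = [t=575, t=797].
Intermediaries M with M contains compaction: backup, onboarding, reindex.
Via backup — items with X contains backup: reindex.
Via onboarding — items with X contains onboarding: none.
Via reindex — items with X contains reindex: none.
Union: reindex.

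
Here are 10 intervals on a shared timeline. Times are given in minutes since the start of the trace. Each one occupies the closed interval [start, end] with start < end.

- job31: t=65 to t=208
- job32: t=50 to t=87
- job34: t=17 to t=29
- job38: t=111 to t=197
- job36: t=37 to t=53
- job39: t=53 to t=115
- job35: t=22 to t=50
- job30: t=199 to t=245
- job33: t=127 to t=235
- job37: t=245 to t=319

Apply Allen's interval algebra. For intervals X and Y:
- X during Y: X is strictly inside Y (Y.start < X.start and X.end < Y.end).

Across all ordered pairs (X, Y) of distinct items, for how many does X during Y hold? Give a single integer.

Checking all 90 ordered pairs for relation 'during'; matching pairs in alphabetical order:
(job38, job31): job38 during job31 ✓
Count: 1.

1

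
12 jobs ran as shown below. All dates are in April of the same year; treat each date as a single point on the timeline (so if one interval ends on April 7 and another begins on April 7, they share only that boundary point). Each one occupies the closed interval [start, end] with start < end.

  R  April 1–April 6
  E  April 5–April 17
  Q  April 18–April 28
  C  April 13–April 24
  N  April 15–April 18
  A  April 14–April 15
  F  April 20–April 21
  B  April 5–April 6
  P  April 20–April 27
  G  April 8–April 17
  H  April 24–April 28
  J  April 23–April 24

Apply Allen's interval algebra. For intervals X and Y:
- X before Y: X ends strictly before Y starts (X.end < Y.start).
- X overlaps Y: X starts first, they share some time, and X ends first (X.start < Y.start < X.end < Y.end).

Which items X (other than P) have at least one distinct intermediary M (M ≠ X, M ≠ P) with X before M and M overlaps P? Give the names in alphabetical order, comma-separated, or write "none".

B, R

Target P = [April 20, April 27].
Intermediaries M with M overlaps P: C.
Via C — items with X before C: B, R.
Union: B, R.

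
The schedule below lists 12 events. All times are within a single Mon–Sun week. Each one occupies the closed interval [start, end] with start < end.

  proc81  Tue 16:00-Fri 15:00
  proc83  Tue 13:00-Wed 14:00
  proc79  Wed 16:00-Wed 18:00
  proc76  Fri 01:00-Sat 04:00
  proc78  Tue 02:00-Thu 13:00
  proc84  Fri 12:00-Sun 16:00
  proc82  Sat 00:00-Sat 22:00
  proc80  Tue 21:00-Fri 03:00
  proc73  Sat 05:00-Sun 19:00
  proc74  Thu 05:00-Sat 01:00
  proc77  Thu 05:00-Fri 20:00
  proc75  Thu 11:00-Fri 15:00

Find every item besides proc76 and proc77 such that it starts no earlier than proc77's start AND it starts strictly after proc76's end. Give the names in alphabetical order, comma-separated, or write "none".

Conditions: its start is no earlier than proc77's start (X.start >= Thu 05:00) AND its start is strictly after proc76's end (X.start > Sat 04:00).
proc73: start Sat 05:00 >= Thu 05:00? ✓; start Sat 05:00 > Sat 04:00? ✓ → yes.
proc74: start Thu 05:00 >= Thu 05:00? ✓; start Thu 05:00 > Sat 04:00? ✗ → no.
proc75: start Thu 11:00 >= Thu 05:00? ✓; start Thu 11:00 > Sat 04:00? ✗ → no.
proc78: start Tue 02:00 >= Thu 05:00? ✗; start Tue 02:00 > Sat 04:00? ✗ → no.
proc79: start Wed 16:00 >= Thu 05:00? ✗; start Wed 16:00 > Sat 04:00? ✗ → no.
proc80: start Tue 21:00 >= Thu 05:00? ✗; start Tue 21:00 > Sat 04:00? ✗ → no.
proc81: start Tue 16:00 >= Thu 05:00? ✗; start Tue 16:00 > Sat 04:00? ✗ → no.
proc82: start Sat 00:00 >= Thu 05:00? ✓; start Sat 00:00 > Sat 04:00? ✗ → no.
proc83: start Tue 13:00 >= Thu 05:00? ✗; start Tue 13:00 > Sat 04:00? ✗ → no.
proc84: start Fri 12:00 >= Thu 05:00? ✓; start Fri 12:00 > Sat 04:00? ✗ → no.
Result: proc73.

proc73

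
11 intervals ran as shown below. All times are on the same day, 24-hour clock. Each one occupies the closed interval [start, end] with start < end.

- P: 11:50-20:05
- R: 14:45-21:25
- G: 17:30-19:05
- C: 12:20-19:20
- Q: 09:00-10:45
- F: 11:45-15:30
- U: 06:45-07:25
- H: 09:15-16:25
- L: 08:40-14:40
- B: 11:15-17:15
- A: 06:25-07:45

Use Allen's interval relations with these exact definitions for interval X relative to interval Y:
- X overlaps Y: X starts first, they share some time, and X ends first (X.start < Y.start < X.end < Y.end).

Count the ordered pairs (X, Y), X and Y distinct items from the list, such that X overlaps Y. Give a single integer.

Checking all 110 ordered pairs for relation 'overlaps'; matching pairs in alphabetical order:
(B, C): B overlaps C ✓
(B, P): B overlaps P ✓
(B, R): B overlaps R ✓
(C, R): C overlaps R ✓
(F, C): F overlaps C ✓
(F, P): F overlaps P ✓
(F, R): F overlaps R ✓
(H, B): H overlaps B ✓
(H, C): H overlaps C ✓
(H, P): H overlaps P ✓
(H, R): H overlaps R ✓
(L, B): L overlaps B ✓
(L, C): L overlaps C ✓
(L, F): L overlaps F ✓
(L, H): L overlaps H ✓
(L, P): L overlaps P ✓
(P, R): P overlaps R ✓
(Q, H): Q overlaps H ✓
Count: 18.

18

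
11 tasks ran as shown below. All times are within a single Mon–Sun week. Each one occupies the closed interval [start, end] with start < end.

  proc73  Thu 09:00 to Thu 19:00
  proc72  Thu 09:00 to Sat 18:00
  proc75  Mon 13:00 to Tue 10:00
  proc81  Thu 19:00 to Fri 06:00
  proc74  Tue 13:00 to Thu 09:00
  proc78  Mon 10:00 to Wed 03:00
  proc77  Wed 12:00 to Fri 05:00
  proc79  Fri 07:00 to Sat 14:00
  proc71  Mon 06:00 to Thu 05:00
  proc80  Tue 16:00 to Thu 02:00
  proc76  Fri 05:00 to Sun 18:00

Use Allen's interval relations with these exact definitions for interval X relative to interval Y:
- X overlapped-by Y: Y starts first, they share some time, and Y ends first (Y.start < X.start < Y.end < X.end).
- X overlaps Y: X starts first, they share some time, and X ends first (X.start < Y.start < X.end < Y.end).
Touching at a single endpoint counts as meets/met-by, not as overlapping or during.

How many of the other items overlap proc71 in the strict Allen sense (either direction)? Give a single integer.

Target proc71 = [Mon 06:00, Thu 05:00].
proc72 [Thu 09:00, Sat 18:00] → after → no.
proc73 [Thu 09:00, Thu 19:00] → after → no.
proc74 [Tue 13:00, Thu 09:00] → overlapped-by → counts.
proc75 [Mon 13:00, Tue 10:00] → during → no.
proc76 [Fri 05:00, Sun 18:00] → after → no.
proc77 [Wed 12:00, Fri 05:00] → overlapped-by → counts.
proc78 [Mon 10:00, Wed 03:00] → during → no.
proc79 [Fri 07:00, Sat 14:00] → after → no.
proc80 [Tue 16:00, Thu 02:00] → during → no.
proc81 [Thu 19:00, Fri 06:00] → after → no.
Total: 2.

2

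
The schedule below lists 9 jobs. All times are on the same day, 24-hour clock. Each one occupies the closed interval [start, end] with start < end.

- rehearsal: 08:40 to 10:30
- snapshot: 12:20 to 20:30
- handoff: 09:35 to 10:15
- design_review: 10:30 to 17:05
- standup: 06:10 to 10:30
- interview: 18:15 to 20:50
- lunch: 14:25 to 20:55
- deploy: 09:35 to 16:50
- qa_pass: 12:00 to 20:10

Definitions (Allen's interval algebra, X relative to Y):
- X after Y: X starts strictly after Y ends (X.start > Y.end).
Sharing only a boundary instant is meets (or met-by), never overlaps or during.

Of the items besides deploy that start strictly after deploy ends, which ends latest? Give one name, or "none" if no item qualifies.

Target deploy = [09:35, 16:50].
design_review [10:30, 17:05] → overlapped-by → excluded.
handoff [09:35, 10:15] → starts → excluded.
interview [18:15, 20:50] → after → candidate.
lunch [14:25, 20:55] → overlapped-by → excluded.
qa_pass [12:00, 20:10] → overlapped-by → excluded.
rehearsal [08:40, 10:30] → overlaps → excluded.
snapshot [12:20, 20:30] → overlapped-by → excluded.
standup [06:10, 10:30] → overlaps → excluded.
Among candidates, latest end is 20:50 → interview.

interview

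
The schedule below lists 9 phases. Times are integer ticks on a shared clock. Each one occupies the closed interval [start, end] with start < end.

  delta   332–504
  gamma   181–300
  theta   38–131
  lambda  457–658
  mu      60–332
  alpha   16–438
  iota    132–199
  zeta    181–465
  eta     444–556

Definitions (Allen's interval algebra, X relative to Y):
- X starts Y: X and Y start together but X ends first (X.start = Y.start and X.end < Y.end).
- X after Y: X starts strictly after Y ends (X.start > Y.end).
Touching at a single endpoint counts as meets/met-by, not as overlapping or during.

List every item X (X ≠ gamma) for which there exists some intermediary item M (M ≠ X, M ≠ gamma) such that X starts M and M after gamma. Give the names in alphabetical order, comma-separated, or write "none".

Target gamma = [181, 300].
Intermediaries M with M after gamma: delta, eta, lambda.
Via delta — items with X starts delta: none.
Via eta — items with X starts eta: none.
Via lambda — items with X starts lambda: none.
Union: none.

none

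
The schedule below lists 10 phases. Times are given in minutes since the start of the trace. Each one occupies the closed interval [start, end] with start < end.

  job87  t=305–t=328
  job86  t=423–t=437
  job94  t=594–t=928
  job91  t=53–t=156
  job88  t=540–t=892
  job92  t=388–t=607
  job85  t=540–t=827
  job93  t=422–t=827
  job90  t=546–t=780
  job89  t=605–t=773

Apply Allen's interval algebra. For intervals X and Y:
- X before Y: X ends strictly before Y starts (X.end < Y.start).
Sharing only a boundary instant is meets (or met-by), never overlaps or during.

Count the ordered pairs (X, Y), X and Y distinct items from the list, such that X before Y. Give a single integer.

22

Checking all 90 ordered pairs for relation 'before'; matching pairs in alphabetical order:
(job86, job85): job86 before job85 ✓
(job86, job88): job86 before job88 ✓
(job86, job89): job86 before job89 ✓
(job86, job90): job86 before job90 ✓
(job86, job94): job86 before job94 ✓
(job87, job85): job87 before job85 ✓
(job87, job86): job87 before job86 ✓
(job87, job88): job87 before job88 ✓
(job87, job89): job87 before job89 ✓
(job87, job90): job87 before job90 ✓
(job87, job92): job87 before job92 ✓
(job87, job93): job87 before job93 ✓
(job87, job94): job87 before job94 ✓
(job91, job85): job91 before job85 ✓
(job91, job86): job91 before job86 ✓
(job91, job87): job91 before job87 ✓
(job91, job88): job91 before job88 ✓
(job91, job89): job91 before job89 ✓
(job91, job90): job91 before job90 ✓
(job91, job92): job91 before job92 ✓
(job91, job93): job91 before job93 ✓
(job91, job94): job91 before job94 ✓
Count: 22.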